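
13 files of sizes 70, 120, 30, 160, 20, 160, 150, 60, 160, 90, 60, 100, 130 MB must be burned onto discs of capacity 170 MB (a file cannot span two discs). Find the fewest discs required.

Total = 160 + 160 + 160 + 150 + 130 + 120 + 100 + 90 + 70 + 60 + 60 + 30 + 20 = 1310 MB.
Lower bound: ⌈1310/170⌉ = 8 discs.
A packing using 9 discs:
  disc 1: 160 = 160
  disc 2: 160 = 160
  disc 3: 160 = 160
  disc 4: 150 + 20 = 170
  disc 5: 130 + 30 = 160
  disc 6: 120 = 120
  disc 7: 100 + 70 = 170
  disc 8: 90 + 60 = 150
  disc 9: 60 = 60
No arrangement into 8 discs stays within capacity, so 9 is optimal.

9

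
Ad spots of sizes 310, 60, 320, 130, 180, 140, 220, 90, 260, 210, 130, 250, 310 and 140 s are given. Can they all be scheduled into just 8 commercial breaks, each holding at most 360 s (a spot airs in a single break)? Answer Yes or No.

No

Total = 2750 s; ⌈2750/360⌉ = 8.
The bound of 8 does not rule out 8, but exhaustive search shows no assignment into 8 commercial breaks of capacity 360 s exists — the minimum is 9.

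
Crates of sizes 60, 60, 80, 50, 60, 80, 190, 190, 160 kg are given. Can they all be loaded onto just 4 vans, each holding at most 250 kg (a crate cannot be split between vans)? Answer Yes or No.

A valid assignment using 4 vans:
  van 1: 190 + 60 = 250
  van 2: 190 + 60 = 250
  van 3: 160 + 80 = 240
  van 4: 80 + 60 + 50 = 190
Every load is within 250 kg, so 4 vans suffice.

Yes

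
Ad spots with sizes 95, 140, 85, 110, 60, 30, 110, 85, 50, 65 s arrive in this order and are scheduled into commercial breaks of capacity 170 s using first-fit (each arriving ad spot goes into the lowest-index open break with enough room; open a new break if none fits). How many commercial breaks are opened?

6

  95 → break 1 (new)  [load 95/170]
  140 → break 2 (new)  [load 140/170]
  85 → break 3 (new)  [load 85/170]
  110 → break 4 (new)  [load 110/170]
  60 → break 1  [load 155/170]
  30 → break 2  [load 170/170]
  110 → break 5 (new)  [load 110/170]
  85 → break 3  [load 170/170]
  50 → break 4  [load 160/170]
  65 → break 6 (new)  [load 65/170]
6 commercial breaks opened.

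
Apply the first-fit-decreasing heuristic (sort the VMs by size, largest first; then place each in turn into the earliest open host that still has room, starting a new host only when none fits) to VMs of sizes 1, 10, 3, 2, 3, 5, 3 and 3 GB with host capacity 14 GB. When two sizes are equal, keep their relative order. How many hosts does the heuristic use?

Sorted descending: 10, 5, 3, 3, 3, 3, 2, 1.
  10 → host 1 (new)  [load 10/14]
  5 → host 2 (new)  [load 5/14]
  3 → host 1  [load 13/14]
  3 → host 2  [load 8/14]
  3 → host 2  [load 11/14]
  3 → host 2  [load 14/14]
  2 → host 3 (new)  [load 2/14]
  1 → host 1  [load 14/14]
3 hosts opened.

3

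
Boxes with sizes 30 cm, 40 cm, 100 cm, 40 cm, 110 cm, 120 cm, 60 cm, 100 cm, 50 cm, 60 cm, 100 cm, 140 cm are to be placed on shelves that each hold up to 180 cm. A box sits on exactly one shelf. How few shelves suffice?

Total = 140 + 120 + 110 + 100 + 100 + 100 + 60 + 60 + 50 + 40 + 40 + 30 = 950 cm.
Lower bound: ⌈950/180⌉ = 6 shelves.
A packing using 6 shelves:
  shelf 1: 140 + 40 = 180
  shelf 2: 120 + 60 = 180
  shelf 3: 110 + 60 = 170
  shelf 4: 100 + 50 + 30 = 180
  shelf 5: 100 + 40 = 140
  shelf 6: 100 = 100
This matches the lower bound, so 6 is optimal.

6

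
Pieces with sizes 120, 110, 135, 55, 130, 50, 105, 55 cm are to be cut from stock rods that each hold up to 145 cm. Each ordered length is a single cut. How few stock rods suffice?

7

Total = 135 + 130 + 120 + 110 + 105 + 55 + 55 + 50 = 760 cm.
Lower bound: ⌈760/145⌉ = 6 stock rods.
A packing using 7 stock rods:
  stock rod 1: 135 = 135
  stock rod 2: 130 = 130
  stock rod 3: 120 = 120
  stock rod 4: 110 = 110
  stock rod 5: 105 = 105
  stock rod 6: 55 + 55 = 110
  stock rod 7: 50 = 50
No arrangement into 6 stock rods stays within capacity, so 7 is optimal.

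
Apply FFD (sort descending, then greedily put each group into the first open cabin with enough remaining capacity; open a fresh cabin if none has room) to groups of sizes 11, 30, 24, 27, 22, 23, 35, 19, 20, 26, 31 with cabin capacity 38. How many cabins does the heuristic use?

Sorted descending: 35, 31, 30, 27, 26, 24, 23, 22, 20, 19, 11.
  35 → cabin 1 (new)  [load 35/38]
  31 → cabin 2 (new)  [load 31/38]
  30 → cabin 3 (new)  [load 30/38]
  27 → cabin 4 (new)  [load 27/38]
  26 → cabin 5 (new)  [load 26/38]
  24 → cabin 6 (new)  [load 24/38]
  23 → cabin 7 (new)  [load 23/38]
  22 → cabin 8 (new)  [load 22/38]
  20 → cabin 9 (new)  [load 20/38]
  19 → cabin 10 (new)  [load 19/38]
  11 → cabin 4  [load 38/38]
10 cabins opened.

10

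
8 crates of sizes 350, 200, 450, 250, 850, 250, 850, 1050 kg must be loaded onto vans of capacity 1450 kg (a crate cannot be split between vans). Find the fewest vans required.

Total = 1050 + 850 + 850 + 450 + 350 + 250 + 250 + 200 = 4250 kg.
Lower bound: ⌈4250/1450⌉ = 3 vans.
A packing using 4 vans:
  van 1: 1050 + 350 = 1400
  van 2: 850 + 450 = 1300
  van 3: 850 + 250 + 250 = 1350
  van 4: 200 = 200
No arrangement into 3 vans stays within capacity, so 4 is optimal.

4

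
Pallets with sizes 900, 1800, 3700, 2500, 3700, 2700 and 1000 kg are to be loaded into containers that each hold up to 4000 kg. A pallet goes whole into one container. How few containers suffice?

Total = 3700 + 3700 + 2700 + 2500 + 1800 + 1000 + 900 = 16300 kg.
Lower bound: ⌈16300/4000⌉ = 5 containers.
A packing using 5 containers:
  container 1: 3700 = 3700
  container 2: 3700 = 3700
  container 3: 2700 + 1000 = 3700
  container 4: 2500 + 900 = 3400
  container 5: 1800 = 1800
This matches the lower bound, so 5 is optimal.

5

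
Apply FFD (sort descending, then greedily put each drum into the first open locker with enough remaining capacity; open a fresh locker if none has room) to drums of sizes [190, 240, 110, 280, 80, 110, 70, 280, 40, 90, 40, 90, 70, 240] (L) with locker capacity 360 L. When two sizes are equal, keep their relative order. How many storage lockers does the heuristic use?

Sorted descending: 280, 280, 240, 240, 190, 110, 110, 90, 90, 80, 70, 70, 40, 40.
  280 → locker 1 (new)  [load 280/360]
  280 → locker 2 (new)  [load 280/360]
  240 → locker 3 (new)  [load 240/360]
  240 → locker 4 (new)  [load 240/360]
  190 → locker 5 (new)  [load 190/360]
  110 → locker 3  [load 350/360]
  110 → locker 4  [load 350/360]
  90 → locker 5  [load 280/360]
  90 → locker 6 (new)  [load 90/360]
  80 → locker 1  [load 360/360]
  70 → locker 2  [load 350/360]
  70 → locker 5  [load 350/360]
  40 → locker 6  [load 130/360]
  40 → locker 6  [load 170/360]
6 storage lockers opened.

6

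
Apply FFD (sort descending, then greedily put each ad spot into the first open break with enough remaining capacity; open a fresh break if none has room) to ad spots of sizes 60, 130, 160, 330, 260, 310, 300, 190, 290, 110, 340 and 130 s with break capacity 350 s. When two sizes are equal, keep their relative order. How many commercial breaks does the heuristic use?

Sorted descending: 340, 330, 310, 300, 290, 260, 190, 160, 130, 130, 110, 60.
  340 → break 1 (new)  [load 340/350]
  330 → break 2 (new)  [load 330/350]
  310 → break 3 (new)  [load 310/350]
  300 → break 4 (new)  [load 300/350]
  290 → break 5 (new)  [load 290/350]
  260 → break 6 (new)  [load 260/350]
  190 → break 7 (new)  [load 190/350]
  160 → break 7  [load 350/350]
  130 → break 8 (new)  [load 130/350]
  130 → break 8  [load 260/350]
  110 → break 9 (new)  [load 110/350]
  60 → break 5  [load 350/350]
9 commercial breaks opened.

9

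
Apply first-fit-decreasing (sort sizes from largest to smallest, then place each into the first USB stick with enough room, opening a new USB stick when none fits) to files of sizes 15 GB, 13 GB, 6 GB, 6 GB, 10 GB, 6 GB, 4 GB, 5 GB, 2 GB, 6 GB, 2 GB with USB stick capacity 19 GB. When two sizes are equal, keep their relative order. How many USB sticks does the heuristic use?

4

Sorted descending: 15, 13, 10, 6, 6, 6, 6, 5, 4, 2, 2.
  15 → USB stick 1 (new)  [load 15/19]
  13 → USB stick 2 (new)  [load 13/19]
  10 → USB stick 3 (new)  [load 10/19]
  6 → USB stick 2  [load 19/19]
  6 → USB stick 3  [load 16/19]
  6 → USB stick 4 (new)  [load 6/19]
  6 → USB stick 4  [load 12/19]
  5 → USB stick 4  [load 17/19]
  4 → USB stick 1  [load 19/19]
  2 → USB stick 3  [load 18/19]
  2 → USB stick 4  [load 19/19]
4 USB sticks opened.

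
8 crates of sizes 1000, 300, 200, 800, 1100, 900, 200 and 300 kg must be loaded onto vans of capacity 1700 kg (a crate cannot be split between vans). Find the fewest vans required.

3

Total = 1100 + 1000 + 900 + 800 + 300 + 300 + 200 + 200 = 4800 kg.
Lower bound: ⌈4800/1700⌉ = 3 vans.
A packing using 3 vans:
  van 1: 1100 + 300 + 300 = 1700
  van 2: 1000 + 200 + 200 = 1400
  van 3: 900 + 800 = 1700
This matches the lower bound, so 3 is optimal.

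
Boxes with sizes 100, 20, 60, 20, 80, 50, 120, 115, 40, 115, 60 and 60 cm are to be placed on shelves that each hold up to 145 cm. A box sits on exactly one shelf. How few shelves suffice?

Total = 120 + 115 + 115 + 100 + 80 + 60 + 60 + 60 + 50 + 40 + 20 + 20 = 840 cm.
Lower bound: ⌈840/145⌉ = 6 shelves.
A packing using 7 shelves:
  shelf 1: 120 + 20 = 140
  shelf 2: 115 + 20 = 135
  shelf 3: 115 = 115
  shelf 4: 100 + 40 = 140
  shelf 5: 80 + 60 = 140
  shelf 6: 60 + 60 = 120
  shelf 7: 50 = 50
No arrangement into 6 shelves stays within capacity, so 7 is optimal.

7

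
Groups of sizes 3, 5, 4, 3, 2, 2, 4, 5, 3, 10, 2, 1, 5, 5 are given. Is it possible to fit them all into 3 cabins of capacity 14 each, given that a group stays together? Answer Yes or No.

No

Total = 54; ⌈54/14⌉ = 4.
At least 4 cabins are required, but only 3 are allowed.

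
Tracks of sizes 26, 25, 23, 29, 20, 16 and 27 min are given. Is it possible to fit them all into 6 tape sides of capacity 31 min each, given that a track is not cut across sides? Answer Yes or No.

No

Total = 166 min; ⌈166/31⌉ = 6.
7 tracks each exceed half the capacity and cannot share a side, forcing at least 7 tape sides.
At least 7 tape sides are required, but only 6 are allowed.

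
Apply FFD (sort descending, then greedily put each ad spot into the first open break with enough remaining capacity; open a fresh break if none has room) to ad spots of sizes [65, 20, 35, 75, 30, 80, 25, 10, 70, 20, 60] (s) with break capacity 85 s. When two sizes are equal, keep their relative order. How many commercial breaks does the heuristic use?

6

Sorted descending: 80, 75, 70, 65, 60, 35, 30, 25, 20, 20, 10.
  80 → break 1 (new)  [load 80/85]
  75 → break 2 (new)  [load 75/85]
  70 → break 3 (new)  [load 70/85]
  65 → break 4 (new)  [load 65/85]
  60 → break 5 (new)  [load 60/85]
  35 → break 6 (new)  [load 35/85]
  30 → break 6  [load 65/85]
  25 → break 5  [load 85/85]
  20 → break 4  [load 85/85]
  20 → break 6  [load 85/85]
  10 → break 2  [load 85/85]
6 commercial breaks opened.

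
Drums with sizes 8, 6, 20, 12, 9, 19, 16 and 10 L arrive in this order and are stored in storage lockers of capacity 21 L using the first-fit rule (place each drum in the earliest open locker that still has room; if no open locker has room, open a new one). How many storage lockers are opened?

6

  8 → locker 1 (new)  [load 8/21]
  6 → locker 1  [load 14/21]
  20 → locker 2 (new)  [load 20/21]
  12 → locker 3 (new)  [load 12/21]
  9 → locker 3  [load 21/21]
  19 → locker 4 (new)  [load 19/21]
  16 → locker 5 (new)  [load 16/21]
  10 → locker 6 (new)  [load 10/21]
6 storage lockers opened.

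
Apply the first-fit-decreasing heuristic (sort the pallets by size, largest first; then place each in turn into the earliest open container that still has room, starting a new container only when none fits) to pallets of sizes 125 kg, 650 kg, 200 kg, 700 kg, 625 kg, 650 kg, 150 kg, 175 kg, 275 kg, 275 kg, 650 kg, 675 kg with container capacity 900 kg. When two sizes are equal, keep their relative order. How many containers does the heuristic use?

7

Sorted descending: 700, 675, 650, 650, 650, 625, 275, 275, 200, 175, 150, 125.
  700 → container 1 (new)  [load 700/900]
  675 → container 2 (new)  [load 675/900]
  650 → container 3 (new)  [load 650/900]
  650 → container 4 (new)  [load 650/900]
  650 → container 5 (new)  [load 650/900]
  625 → container 6 (new)  [load 625/900]
  275 → container 6  [load 900/900]
  275 → container 7 (new)  [load 275/900]
  200 → container 1  [load 900/900]
  175 → container 2  [load 850/900]
  150 → container 3  [load 800/900]
  125 → container 4  [load 775/900]
7 containers opened.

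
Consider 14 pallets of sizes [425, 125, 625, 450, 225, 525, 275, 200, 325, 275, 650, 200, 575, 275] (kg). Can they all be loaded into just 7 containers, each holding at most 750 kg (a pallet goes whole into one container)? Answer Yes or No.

No

Total = 5150 kg; ⌈5150/750⌉ = 7.
The bound of 7 does not rule out 7, but exhaustive search shows no assignment into 7 containers of capacity 750 kg exists — the minimum is 8.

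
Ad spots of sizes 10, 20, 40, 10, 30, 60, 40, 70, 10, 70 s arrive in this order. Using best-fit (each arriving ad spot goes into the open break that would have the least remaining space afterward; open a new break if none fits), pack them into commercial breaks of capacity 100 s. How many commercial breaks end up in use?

5

  10 → break 1 (new)  [load 10/100]
  20 → break 1  [load 30/100]
  40 → break 1  [load 70/100]
  10 → break 1  [load 80/100]
  30 → break 2 (new)  [load 30/100]
  60 → break 2  [load 90/100]
  40 → break 3 (new)  [load 40/100]
  70 → break 4 (new)  [load 70/100]
  10 → break 2  [load 100/100]
  70 → break 5 (new)  [load 70/100]
5 commercial breaks opened.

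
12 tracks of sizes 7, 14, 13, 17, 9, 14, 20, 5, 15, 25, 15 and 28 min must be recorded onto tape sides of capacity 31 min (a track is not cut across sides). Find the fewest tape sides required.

Total = 28 + 25 + 20 + 17 + 15 + 15 + 14 + 14 + 13 + 9 + 7 + 5 = 182 min.
Lower bound: ⌈182/31⌉ = 6 tape sides.
A packing using 7 tape sides:
  side 1: 28 = 28
  side 2: 25 + 5 = 30
  side 3: 20 + 9 = 29
  side 4: 17 + 14 = 31
  side 5: 15 + 15 = 30
  side 6: 14 + 13 = 27
  side 7: 7 = 7
No arrangement into 6 tape sides stays within capacity, so 7 is optimal.

7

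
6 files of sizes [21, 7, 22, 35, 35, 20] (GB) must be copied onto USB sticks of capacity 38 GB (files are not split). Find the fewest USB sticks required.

Total = 35 + 35 + 22 + 21 + 20 + 7 = 140 GB.
Lower bound: ⌈140/38⌉ = 4 USB sticks.
Also, 5 files each exceed 19 GB, and no two of those can share a USB stick, so at least 5 USB sticks are needed.
A packing using 5 USB sticks:
  USB stick 1: 35 = 35
  USB stick 2: 35 = 35
  USB stick 3: 22 + 7 = 29
  USB stick 4: 21 = 21
  USB stick 5: 20 = 20
This matches the lower bound, so 5 is optimal.

5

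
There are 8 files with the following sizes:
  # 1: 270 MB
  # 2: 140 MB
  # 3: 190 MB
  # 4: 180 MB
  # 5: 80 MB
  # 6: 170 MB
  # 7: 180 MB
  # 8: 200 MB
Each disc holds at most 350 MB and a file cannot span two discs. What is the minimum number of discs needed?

5

Total = 270 + 200 + 190 + 180 + 180 + 170 + 140 + 80 = 1410 MB.
Lower bound: ⌈1410/350⌉ = 5 discs.
A packing using 5 discs:
  disc 1: 270 + 80 = 350
  disc 2: 200 + 140 = 340
  disc 3: 190 = 190
  disc 4: 180 + 170 = 350
  disc 5: 180 = 180
This matches the lower bound, so 5 is optimal.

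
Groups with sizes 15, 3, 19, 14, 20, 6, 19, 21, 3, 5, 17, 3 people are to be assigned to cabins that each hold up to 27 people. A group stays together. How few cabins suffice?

7

Total = 21 + 20 + 19 + 19 + 17 + 15 + 14 + 6 + 5 + 3 + 3 + 3 = 145 people.
Lower bound: ⌈145/27⌉ = 6 cabins.
Also, 7 groups each exceed 27/2 people, and no two of those can share a cabin, so at least 7 cabins are needed.
A packing using 7 cabins:
  cabin 1: 21 + 6 = 27
  cabin 2: 20 + 5 = 25
  cabin 3: 19 + 3 + 3 = 25
  cabin 4: 19 + 3 = 22
  cabin 5: 17 = 17
  cabin 6: 15 = 15
  cabin 7: 14 = 14
This matches the lower bound, so 7 is optimal.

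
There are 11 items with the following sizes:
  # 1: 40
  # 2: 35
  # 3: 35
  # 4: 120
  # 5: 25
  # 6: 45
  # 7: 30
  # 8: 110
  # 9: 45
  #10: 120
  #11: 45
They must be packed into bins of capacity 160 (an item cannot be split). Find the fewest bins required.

5

Total = 120 + 120 + 110 + 45 + 45 + 45 + 40 + 35 + 35 + 30 + 25 = 650.
Lower bound: ⌈650/160⌉ = 5 bins.
A packing using 5 bins:
  bin 1: 120 + 40 = 160
  bin 2: 120 + 35 = 155
  bin 3: 110 + 45 = 155
  bin 4: 45 + 45 + 35 + 30 = 155
  bin 5: 25 = 25
This matches the lower bound, so 5 is optimal.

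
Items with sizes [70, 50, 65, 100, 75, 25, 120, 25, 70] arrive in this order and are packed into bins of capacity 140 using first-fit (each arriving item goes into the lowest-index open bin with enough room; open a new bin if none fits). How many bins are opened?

5

  70 → bin 1 (new)  [load 70/140]
  50 → bin 1  [load 120/140]
  65 → bin 2 (new)  [load 65/140]
  100 → bin 3 (new)  [load 100/140]
  75 → bin 2  [load 140/140]
  25 → bin 3  [load 125/140]
  120 → bin 4 (new)  [load 120/140]
  25 → bin 5 (new)  [load 25/140]
  70 → bin 5  [load 95/140]
5 bins opened.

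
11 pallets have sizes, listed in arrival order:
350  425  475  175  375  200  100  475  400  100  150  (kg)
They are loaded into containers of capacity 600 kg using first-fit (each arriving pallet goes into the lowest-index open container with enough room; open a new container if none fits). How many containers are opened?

  350 → container 1 (new)  [load 350/600]
  425 → container 2 (new)  [load 425/600]
  475 → container 3 (new)  [load 475/600]
  175 → container 1  [load 525/600]
  375 → container 4 (new)  [load 375/600]
  200 → container 4  [load 575/600]
  100 → container 2  [load 525/600]
  475 → container 5 (new)  [load 475/600]
  400 → container 6 (new)  [load 400/600]
  100 → container 3  [load 575/600]
  150 → container 6  [load 550/600]
6 containers opened.

6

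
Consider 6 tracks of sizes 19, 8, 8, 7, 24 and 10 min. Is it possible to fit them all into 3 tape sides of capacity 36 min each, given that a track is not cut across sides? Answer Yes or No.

Yes

A valid assignment using 3 tape sides:
  side 1: 24 + 10 = 34
  side 2: 19 + 8 + 8 = 35
  side 3: 7 = 7
Every load is within 36 min, so 3 tape sides suffice.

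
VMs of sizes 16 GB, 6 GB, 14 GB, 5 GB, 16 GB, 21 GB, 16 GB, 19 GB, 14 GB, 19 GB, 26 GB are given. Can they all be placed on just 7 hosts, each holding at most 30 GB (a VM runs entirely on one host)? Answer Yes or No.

Yes

A valid assignment using 7 hosts:
  host 1: 26 = 26
  host 2: 21 + 6 = 27
  host 3: 19 + 5 = 24
  host 4: 19 = 19
  host 5: 16 + 14 = 30
  host 6: 16 + 14 = 30
  host 7: 16 = 16
Every load is within 30 GB, so 7 hosts suffice.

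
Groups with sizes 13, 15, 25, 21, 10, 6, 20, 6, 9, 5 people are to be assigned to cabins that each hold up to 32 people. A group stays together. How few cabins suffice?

Total = 25 + 21 + 20 + 15 + 13 + 10 + 9 + 6 + 6 + 5 = 130 people.
Lower bound: ⌈130/32⌉ = 5 cabins.
A packing using 5 cabins:
  cabin 1: 25 + 6 = 31
  cabin 2: 21 + 10 = 31
  cabin 3: 20 + 9 = 29
  cabin 4: 15 + 13 = 28
  cabin 5: 6 + 5 = 11
This matches the lower bound, so 5 is optimal.

5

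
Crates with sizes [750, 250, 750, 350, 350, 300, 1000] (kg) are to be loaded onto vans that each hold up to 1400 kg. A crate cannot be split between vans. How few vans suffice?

3

Total = 1000 + 750 + 750 + 350 + 350 + 300 + 250 = 3750 kg.
Lower bound: ⌈3750/1400⌉ = 3 vans.
A packing using 3 vans:
  van 1: 1000 + 350 = 1350
  van 2: 750 + 350 + 300 = 1400
  van 3: 750 + 250 = 1000
This matches the lower bound, so 3 is optimal.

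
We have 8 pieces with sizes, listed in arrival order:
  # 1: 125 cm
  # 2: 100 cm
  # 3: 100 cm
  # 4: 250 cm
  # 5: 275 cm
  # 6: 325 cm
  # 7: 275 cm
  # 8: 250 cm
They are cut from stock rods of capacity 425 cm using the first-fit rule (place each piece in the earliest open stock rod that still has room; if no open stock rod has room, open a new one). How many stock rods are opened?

6

  125 → stock rod 1 (new)  [load 125/425]
  100 → stock rod 1  [load 225/425]
  100 → stock rod 1  [load 325/425]
  250 → stock rod 2 (new)  [load 250/425]
  275 → stock rod 3 (new)  [load 275/425]
  325 → stock rod 4 (new)  [load 325/425]
  275 → stock rod 5 (new)  [load 275/425]
  250 → stock rod 6 (new)  [load 250/425]
6 stock rods opened.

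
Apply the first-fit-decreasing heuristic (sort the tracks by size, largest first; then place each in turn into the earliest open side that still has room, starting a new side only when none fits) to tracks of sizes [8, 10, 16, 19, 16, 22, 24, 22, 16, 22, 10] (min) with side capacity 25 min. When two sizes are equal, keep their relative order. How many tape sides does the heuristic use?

9

Sorted descending: 24, 22, 22, 22, 19, 16, 16, 16, 10, 10, 8.
  24 → side 1 (new)  [load 24/25]
  22 → side 2 (new)  [load 22/25]
  22 → side 3 (new)  [load 22/25]
  22 → side 4 (new)  [load 22/25]
  19 → side 5 (new)  [load 19/25]
  16 → side 6 (new)  [load 16/25]
  16 → side 7 (new)  [load 16/25]
  16 → side 8 (new)  [load 16/25]
  10 → side 9 (new)  [load 10/25]
  10 → side 9  [load 20/25]
  8 → side 6  [load 24/25]
9 tape sides opened.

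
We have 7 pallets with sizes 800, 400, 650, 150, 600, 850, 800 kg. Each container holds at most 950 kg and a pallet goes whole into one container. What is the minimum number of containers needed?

6

Total = 850 + 800 + 800 + 650 + 600 + 400 + 150 = 4250 kg.
Lower bound: ⌈4250/950⌉ = 5 containers.
A packing using 6 containers:
  container 1: 850 = 850
  container 2: 800 + 150 = 950
  container 3: 800 = 800
  container 4: 650 = 650
  container 5: 600 = 600
  container 6: 400 = 400
No arrangement into 5 containers stays within capacity, so 6 is optimal.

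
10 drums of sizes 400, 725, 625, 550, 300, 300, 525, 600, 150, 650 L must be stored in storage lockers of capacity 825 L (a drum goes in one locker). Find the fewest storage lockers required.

7

Total = 725 + 650 + 625 + 600 + 550 + 525 + 400 + 300 + 300 + 150 = 4825 L.
Lower bound: ⌈4825/825⌉ = 6 storage lockers.
A packing using 7 storage lockers:
  locker 1: 725 = 725
  locker 2: 650 + 150 = 800
  locker 3: 625 = 625
  locker 4: 600 = 600
  locker 5: 550 = 550
  locker 6: 525 + 300 = 825
  locker 7: 400 + 300 = 700
No arrangement into 6 storage lockers stays within capacity, so 7 is optimal.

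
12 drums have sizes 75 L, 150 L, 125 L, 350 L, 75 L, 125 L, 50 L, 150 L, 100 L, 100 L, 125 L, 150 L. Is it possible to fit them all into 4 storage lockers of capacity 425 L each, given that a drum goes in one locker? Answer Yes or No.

Yes

A valid assignment using 4 storage lockers:
  locker 1: 350 + 75 = 425
  locker 2: 150 + 150 + 125 = 425
  locker 3: 150 + 125 + 125 = 400
  locker 4: 100 + 100 + 75 + 50 = 325
Every load is within 425 L, so 4 storage lockers suffice.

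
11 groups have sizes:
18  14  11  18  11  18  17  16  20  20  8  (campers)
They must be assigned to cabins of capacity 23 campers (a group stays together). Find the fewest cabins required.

9

Total = 20 + 20 + 18 + 18 + 18 + 17 + 16 + 14 + 11 + 11 + 8 = 171 campers.
Lower bound: ⌈171/23⌉ = 8 cabins.
A packing using 9 cabins:
  cabin 1: 20 = 20
  cabin 2: 20 = 20
  cabin 3: 18 = 18
  cabin 4: 18 = 18
  cabin 5: 18 = 18
  cabin 6: 17 = 17
  cabin 7: 16 = 16
  cabin 8: 14 + 8 = 22
  cabin 9: 11 + 11 = 22
No arrangement into 8 cabins stays within capacity, so 9 is optimal.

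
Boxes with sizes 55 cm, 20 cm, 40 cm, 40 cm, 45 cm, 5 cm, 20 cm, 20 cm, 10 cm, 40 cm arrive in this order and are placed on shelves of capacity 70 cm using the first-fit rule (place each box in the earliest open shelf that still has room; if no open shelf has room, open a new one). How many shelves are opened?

  55 → shelf 1 (new)  [load 55/70]
  20 → shelf 2 (new)  [load 20/70]
  40 → shelf 2  [load 60/70]
  40 → shelf 3 (new)  [load 40/70]
  45 → shelf 4 (new)  [load 45/70]
  5 → shelf 1  [load 60/70]
  20 → shelf 3  [load 60/70]
  20 → shelf 4  [load 65/70]
  10 → shelf 1  [load 70/70]
  40 → shelf 5 (new)  [load 40/70]
5 shelves opened.

5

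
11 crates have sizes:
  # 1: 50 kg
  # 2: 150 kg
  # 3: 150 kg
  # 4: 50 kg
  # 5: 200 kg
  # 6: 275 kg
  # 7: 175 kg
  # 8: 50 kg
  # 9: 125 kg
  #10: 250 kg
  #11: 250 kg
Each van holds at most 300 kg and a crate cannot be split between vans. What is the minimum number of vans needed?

6

Total = 275 + 250 + 250 + 200 + 175 + 150 + 150 + 125 + 50 + 50 + 50 = 1725 kg.
Lower bound: ⌈1725/300⌉ = 6 vans.
A packing using 6 vans:
  van 1: 275 = 275
  van 2: 250 + 50 = 300
  van 3: 250 + 50 = 300
  van 4: 200 + 50 = 250
  van 5: 175 + 125 = 300
  van 6: 150 + 150 = 300
This matches the lower bound, so 6 is optimal.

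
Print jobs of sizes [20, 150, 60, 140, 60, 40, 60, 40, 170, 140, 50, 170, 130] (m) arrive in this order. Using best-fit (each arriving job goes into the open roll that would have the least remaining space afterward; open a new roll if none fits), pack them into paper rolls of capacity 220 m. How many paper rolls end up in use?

7

  20 → roll 1 (new)  [load 20/220]
  150 → roll 1  [load 170/220]
  60 → roll 2 (new)  [load 60/220]
  140 → roll 2  [load 200/220]
  60 → roll 3 (new)  [load 60/220]
  40 → roll 1  [load 210/220]
  60 → roll 3  [load 120/220]
  40 → roll 3  [load 160/220]
  170 → roll 4 (new)  [load 170/220]
  140 → roll 5 (new)  [load 140/220]
  50 → roll 4  [load 220/220]
  170 → roll 6 (new)  [load 170/220]
  130 → roll 7 (new)  [load 130/220]
7 paper rolls opened.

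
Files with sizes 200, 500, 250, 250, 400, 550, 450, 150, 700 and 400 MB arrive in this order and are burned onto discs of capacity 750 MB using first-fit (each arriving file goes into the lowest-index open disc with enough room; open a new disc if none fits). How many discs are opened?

  200 → disc 1 (new)  [load 200/750]
  500 → disc 1  [load 700/750]
  250 → disc 2 (new)  [load 250/750]
  250 → disc 2  [load 500/750]
  400 → disc 3 (new)  [load 400/750]
  550 → disc 4 (new)  [load 550/750]
  450 → disc 5 (new)  [load 450/750]
  150 → disc 2  [load 650/750]
  700 → disc 6 (new)  [load 700/750]
  400 → disc 7 (new)  [load 400/750]
7 discs opened.

7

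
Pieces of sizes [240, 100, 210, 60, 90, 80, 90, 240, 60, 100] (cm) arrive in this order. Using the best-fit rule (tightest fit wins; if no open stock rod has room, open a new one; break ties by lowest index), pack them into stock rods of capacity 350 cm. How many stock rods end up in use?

4

  240 → stock rod 1 (new)  [load 240/350]
  100 → stock rod 1  [load 340/350]
  210 → stock rod 2 (new)  [load 210/350]
  60 → stock rod 2  [load 270/350]
  90 → stock rod 3 (new)  [load 90/350]
  80 → stock rod 2  [load 350/350]
  90 → stock rod 3  [load 180/350]
  240 → stock rod 4 (new)  [load 240/350]
  60 → stock rod 4  [load 300/350]
  100 → stock rod 3  [load 280/350]
4 stock rods opened.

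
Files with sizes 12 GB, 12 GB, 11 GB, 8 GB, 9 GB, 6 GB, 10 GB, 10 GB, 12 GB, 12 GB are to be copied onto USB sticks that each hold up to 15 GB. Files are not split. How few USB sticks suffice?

Total = 12 + 12 + 12 + 12 + 11 + 10 + 10 + 9 + 8 + 6 = 102 GB.
Lower bound: ⌈102/15⌉ = 7 USB sticks.
Also, 9 files each exceed 15/2 GB, and no two of those can share a USB stick, so at least 9 USB sticks are needed.
A packing using 9 USB sticks:
  USB stick 1: 12 = 12
  USB stick 2: 12 = 12
  USB stick 3: 12 = 12
  USB stick 4: 12 = 12
  USB stick 5: 11 = 11
  USB stick 6: 10 = 10
  USB stick 7: 10 = 10
  USB stick 8: 9 + 6 = 15
  USB stick 9: 8 = 8
This matches the lower bound, so 9 is optimal.

9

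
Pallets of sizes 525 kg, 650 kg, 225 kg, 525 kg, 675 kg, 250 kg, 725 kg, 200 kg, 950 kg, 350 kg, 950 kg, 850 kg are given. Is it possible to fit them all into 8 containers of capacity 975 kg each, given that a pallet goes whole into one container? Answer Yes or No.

Yes

A valid assignment using 8 containers:
  container 1: 950 = 950
  container 2: 950 = 950
  container 3: 850 = 850
  container 4: 725 + 250 = 975
  container 5: 675 + 225 = 900
  container 6: 650 + 200 = 850
  container 7: 525 + 350 = 875
  container 8: 525 = 525
Every load is within 975 kg, so 8 containers suffice.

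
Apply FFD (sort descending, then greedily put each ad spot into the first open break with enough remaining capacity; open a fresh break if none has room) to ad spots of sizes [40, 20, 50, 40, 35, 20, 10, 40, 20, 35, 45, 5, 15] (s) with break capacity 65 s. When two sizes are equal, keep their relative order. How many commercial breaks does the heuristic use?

7

Sorted descending: 50, 45, 40, 40, 40, 35, 35, 20, 20, 20, 15, 10, 5.
  50 → break 1 (new)  [load 50/65]
  45 → break 2 (new)  [load 45/65]
  40 → break 3 (new)  [load 40/65]
  40 → break 4 (new)  [load 40/65]
  40 → break 5 (new)  [load 40/65]
  35 → break 6 (new)  [load 35/65]
  35 → break 7 (new)  [load 35/65]
  20 → break 2  [load 65/65]
  20 → break 3  [load 60/65]
  20 → break 4  [load 60/65]
  15 → break 1  [load 65/65]
  10 → break 5  [load 50/65]
  5 → break 3  [load 65/65]
7 commercial breaks opened.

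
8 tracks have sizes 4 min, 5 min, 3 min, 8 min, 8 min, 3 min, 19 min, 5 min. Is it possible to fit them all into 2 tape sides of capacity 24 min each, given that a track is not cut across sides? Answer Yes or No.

No

Total = 55 min; ⌈55/24⌉ = 3.
At least 3 tape sides are required, but only 2 are allowed.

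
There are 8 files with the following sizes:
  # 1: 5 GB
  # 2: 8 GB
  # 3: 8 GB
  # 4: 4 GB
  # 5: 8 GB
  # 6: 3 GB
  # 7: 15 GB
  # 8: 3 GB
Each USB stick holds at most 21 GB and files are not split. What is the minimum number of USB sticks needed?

3

Total = 15 + 8 + 8 + 8 + 5 + 4 + 3 + 3 = 54 GB.
Lower bound: ⌈54/21⌉ = 3 USB sticks.
A packing using 3 USB sticks:
  USB stick 1: 15 + 5 = 20
  USB stick 2: 8 + 8 + 4 = 20
  USB stick 3: 8 + 3 + 3 = 14
This matches the lower bound, so 3 is optimal.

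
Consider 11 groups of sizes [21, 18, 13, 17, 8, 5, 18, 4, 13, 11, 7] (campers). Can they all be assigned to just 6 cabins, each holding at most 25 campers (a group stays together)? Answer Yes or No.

A valid assignment using 6 cabins:
  cabin 1: 21 + 4 = 25
  cabin 2: 18 + 7 = 25
  cabin 3: 18 + 5 = 23
  cabin 4: 17 + 8 = 25
  cabin 5: 13 + 11 = 24
  cabin 6: 13 = 13
Every load is within 25 campers, so 6 cabins suffice.

Yes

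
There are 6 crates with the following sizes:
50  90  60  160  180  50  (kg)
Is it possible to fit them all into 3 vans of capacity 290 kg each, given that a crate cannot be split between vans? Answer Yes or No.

A valid assignment using 3 vans:
  van 1: 180 + 90 = 270
  van 2: 160 + 60 + 50 = 270
  van 3: 50 = 50
Every load is within 290 kg, so 3 vans suffice.

Yes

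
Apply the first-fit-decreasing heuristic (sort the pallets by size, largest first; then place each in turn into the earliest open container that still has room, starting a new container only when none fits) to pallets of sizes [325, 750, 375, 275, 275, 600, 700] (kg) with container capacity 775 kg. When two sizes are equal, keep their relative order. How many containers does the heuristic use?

Sorted descending: 750, 700, 600, 375, 325, 275, 275.
  750 → container 1 (new)  [load 750/775]
  700 → container 2 (new)  [load 700/775]
  600 → container 3 (new)  [load 600/775]
  375 → container 4 (new)  [load 375/775]
  325 → container 4  [load 700/775]
  275 → container 5 (new)  [load 275/775]
  275 → container 5  [load 550/775]
5 containers opened.

5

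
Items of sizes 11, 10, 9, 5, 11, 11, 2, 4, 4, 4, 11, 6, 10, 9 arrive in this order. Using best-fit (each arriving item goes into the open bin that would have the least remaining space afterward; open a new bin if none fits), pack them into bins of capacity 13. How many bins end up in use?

10

  11 → bin 1 (new)  [load 11/13]
  10 → bin 2 (new)  [load 10/13]
  9 → bin 3 (new)  [load 9/13]
  5 → bin 4 (new)  [load 5/13]
  11 → bin 5 (new)  [load 11/13]
  11 → bin 6 (new)  [load 11/13]
  2 → bin 1  [load 13/13]
  4 → bin 3  [load 13/13]
  4 → bin 4  [load 9/13]
  4 → bin 4  [load 13/13]
  11 → bin 7 (new)  [load 11/13]
  6 → bin 8 (new)  [load 6/13]
  10 → bin 9 (new)  [load 10/13]
  9 → bin 10 (new)  [load 9/13]
10 bins opened.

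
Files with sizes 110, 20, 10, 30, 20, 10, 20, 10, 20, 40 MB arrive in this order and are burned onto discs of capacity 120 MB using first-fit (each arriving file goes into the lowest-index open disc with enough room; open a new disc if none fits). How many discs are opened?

  110 → disc 1 (new)  [load 110/120]
  20 → disc 2 (new)  [load 20/120]
  10 → disc 1  [load 120/120]
  30 → disc 2  [load 50/120]
  20 → disc 2  [load 70/120]
  10 → disc 2  [load 80/120]
  20 → disc 2  [load 100/120]
  10 → disc 2  [load 110/120]
  20 → disc 3 (new)  [load 20/120]
  40 → disc 3  [load 60/120]
3 discs opened.

3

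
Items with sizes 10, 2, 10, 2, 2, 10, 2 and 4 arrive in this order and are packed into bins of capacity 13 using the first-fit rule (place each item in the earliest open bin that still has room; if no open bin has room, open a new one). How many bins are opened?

4

  10 → bin 1 (new)  [load 10/13]
  2 → bin 1  [load 12/13]
  10 → bin 2 (new)  [load 10/13]
  2 → bin 2  [load 12/13]
  2 → bin 3 (new)  [load 2/13]
  10 → bin 3  [load 12/13]
  2 → bin 4 (new)  [load 2/13]
  4 → bin 4  [load 6/13]
4 bins opened.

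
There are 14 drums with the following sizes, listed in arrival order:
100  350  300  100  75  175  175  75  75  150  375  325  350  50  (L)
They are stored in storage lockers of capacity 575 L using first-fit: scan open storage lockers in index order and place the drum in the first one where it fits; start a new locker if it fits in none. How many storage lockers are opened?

6

  100 → locker 1 (new)  [load 100/575]
  350 → locker 1  [load 450/575]
  300 → locker 2 (new)  [load 300/575]
  100 → locker 1  [load 550/575]
  75 → locker 2  [load 375/575]
  175 → locker 2  [load 550/575]
  175 → locker 3 (new)  [load 175/575]
  75 → locker 3  [load 250/575]
  75 → locker 3  [load 325/575]
  150 → locker 3  [load 475/575]
  375 → locker 4 (new)  [load 375/575]
  325 → locker 5 (new)  [load 325/575]
  350 → locker 6 (new)  [load 350/575]
  50 → locker 3  [load 525/575]
6 storage lockers opened.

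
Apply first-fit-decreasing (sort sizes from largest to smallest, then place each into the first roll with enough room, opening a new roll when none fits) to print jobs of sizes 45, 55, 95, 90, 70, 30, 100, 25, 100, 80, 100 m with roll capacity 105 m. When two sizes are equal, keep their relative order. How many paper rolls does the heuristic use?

8

Sorted descending: 100, 100, 100, 95, 90, 80, 70, 55, 45, 30, 25.
  100 → roll 1 (new)  [load 100/105]
  100 → roll 2 (new)  [load 100/105]
  100 → roll 3 (new)  [load 100/105]
  95 → roll 4 (new)  [load 95/105]
  90 → roll 5 (new)  [load 90/105]
  80 → roll 6 (new)  [load 80/105]
  70 → roll 7 (new)  [load 70/105]
  55 → roll 8 (new)  [load 55/105]
  45 → roll 8  [load 100/105]
  30 → roll 7  [load 100/105]
  25 → roll 6  [load 105/105]
8 paper rolls opened.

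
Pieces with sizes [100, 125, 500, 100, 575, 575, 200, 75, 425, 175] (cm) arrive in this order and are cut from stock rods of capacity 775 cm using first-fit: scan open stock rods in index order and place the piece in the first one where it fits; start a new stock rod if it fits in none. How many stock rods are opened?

  100 → stock rod 1 (new)  [load 100/775]
  125 → stock rod 1  [load 225/775]
  500 → stock rod 1  [load 725/775]
  100 → stock rod 2 (new)  [load 100/775]
  575 → stock rod 2  [load 675/775]
  575 → stock rod 3 (new)  [load 575/775]
  200 → stock rod 3  [load 775/775]
  75 → stock rod 2  [load 750/775]
  425 → stock rod 4 (new)  [load 425/775]
  175 → stock rod 4  [load 600/775]
4 stock rods opened.

4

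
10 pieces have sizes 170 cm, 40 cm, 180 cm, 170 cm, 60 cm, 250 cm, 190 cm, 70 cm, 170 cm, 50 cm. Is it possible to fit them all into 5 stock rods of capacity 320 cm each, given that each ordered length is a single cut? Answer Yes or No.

No

Total = 1350 cm; ⌈1350/320⌉ = 5.
6 pieces each exceed half the capacity and cannot share a stock rod, forcing at least 6 stock rods.
At least 6 stock rods are required, but only 5 are allowed.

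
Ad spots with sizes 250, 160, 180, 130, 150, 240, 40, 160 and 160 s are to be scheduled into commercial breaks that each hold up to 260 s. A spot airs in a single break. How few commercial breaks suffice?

Total = 250 + 240 + 180 + 160 + 160 + 160 + 150 + 130 + 40 = 1470 s.
Lower bound: ⌈1470/260⌉ = 6 commercial breaks.
Also, 7 ad spots each exceed 130 s, and no two of those can share a break, so at least 7 commercial breaks are needed.
A packing using 8 commercial breaks:
  break 1: 250 = 250
  break 2: 240 = 240
  break 3: 180 + 40 = 220
  break 4: 160 = 160
  break 5: 160 = 160
  break 6: 160 = 160
  break 7: 150 = 150
  break 8: 130 = 130
No arrangement into 7 commercial breaks stays within capacity, so 8 is optimal.

8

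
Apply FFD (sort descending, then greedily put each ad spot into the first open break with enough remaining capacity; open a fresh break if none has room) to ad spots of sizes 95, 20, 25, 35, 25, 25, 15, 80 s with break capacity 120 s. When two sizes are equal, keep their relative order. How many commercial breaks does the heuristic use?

3

Sorted descending: 95, 80, 35, 25, 25, 25, 20, 15.
  95 → break 1 (new)  [load 95/120]
  80 → break 2 (new)  [load 80/120]
  35 → break 2  [load 115/120]
  25 → break 1  [load 120/120]
  25 → break 3 (new)  [load 25/120]
  25 → break 3  [load 50/120]
  20 → break 3  [load 70/120]
  15 → break 3  [load 85/120]
3 commercial breaks opened.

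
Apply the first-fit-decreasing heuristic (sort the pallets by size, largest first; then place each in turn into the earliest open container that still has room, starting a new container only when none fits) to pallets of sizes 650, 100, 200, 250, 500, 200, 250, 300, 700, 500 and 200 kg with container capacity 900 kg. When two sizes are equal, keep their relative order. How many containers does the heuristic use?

Sorted descending: 700, 650, 500, 500, 300, 250, 250, 200, 200, 200, 100.
  700 → container 1 (new)  [load 700/900]
  650 → container 2 (new)  [load 650/900]
  500 → container 3 (new)  [load 500/900]
  500 → container 4 (new)  [load 500/900]
  300 → container 3  [load 800/900]
  250 → container 2  [load 900/900]
  250 → container 4  [load 750/900]
  200 → container 1  [load 900/900]
  200 → container 5 (new)  [load 200/900]
  200 → container 5  [load 400/900]
  100 → container 3  [load 900/900]
5 containers opened.

5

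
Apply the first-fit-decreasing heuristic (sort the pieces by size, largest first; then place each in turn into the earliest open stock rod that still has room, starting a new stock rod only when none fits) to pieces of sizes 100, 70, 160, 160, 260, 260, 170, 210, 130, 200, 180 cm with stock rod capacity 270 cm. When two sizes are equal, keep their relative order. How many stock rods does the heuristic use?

9

Sorted descending: 260, 260, 210, 200, 180, 170, 160, 160, 130, 100, 70.
  260 → stock rod 1 (new)  [load 260/270]
  260 → stock rod 2 (new)  [load 260/270]
  210 → stock rod 3 (new)  [load 210/270]
  200 → stock rod 4 (new)  [load 200/270]
  180 → stock rod 5 (new)  [load 180/270]
  170 → stock rod 6 (new)  [load 170/270]
  160 → stock rod 7 (new)  [load 160/270]
  160 → stock rod 8 (new)  [load 160/270]
  130 → stock rod 9 (new)  [load 130/270]
  100 → stock rod 6  [load 270/270]
  70 → stock rod 4  [load 270/270]
9 stock rods opened.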